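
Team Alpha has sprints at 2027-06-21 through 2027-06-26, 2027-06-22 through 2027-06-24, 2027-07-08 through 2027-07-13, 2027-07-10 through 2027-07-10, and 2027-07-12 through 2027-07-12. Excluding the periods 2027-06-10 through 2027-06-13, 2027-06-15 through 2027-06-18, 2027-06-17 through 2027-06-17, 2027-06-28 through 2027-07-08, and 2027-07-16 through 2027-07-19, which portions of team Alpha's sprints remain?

First set merges to 2027-06-21 through 2027-06-26, 2027-07-08 through 2027-07-13.
Second set merges to 2027-06-10 through 2027-06-13, 2027-06-15 through 2027-06-18, 2027-06-28 through 2027-07-08, 2027-07-16 through 2027-07-19.
2027-06-21 through 2027-06-26 is untouched.
2027-07-08 through 2027-07-13 with B removed leaves 2027-07-09 through 2027-07-13.

2027-06-21 through 2027-06-26, 2027-07-09 through 2027-07-13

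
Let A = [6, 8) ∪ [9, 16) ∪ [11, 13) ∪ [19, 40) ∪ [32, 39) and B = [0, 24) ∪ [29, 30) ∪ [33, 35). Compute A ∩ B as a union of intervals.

[6, 8) ∪ [9, 16) ∪ [19, 24) ∪ [29, 30) ∪ [33, 35)

Merge the first list: [6, 8), [9, 16), [19, 40).
[6, 8) meets the second set on [6, 8).
[9, 16) meets the second set on [9, 16).
[19, 40) meets the second set on [19, 24), [29, 30), [33, 35).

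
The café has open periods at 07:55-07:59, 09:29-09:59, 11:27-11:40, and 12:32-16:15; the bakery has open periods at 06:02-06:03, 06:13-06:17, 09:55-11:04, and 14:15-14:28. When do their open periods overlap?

09:55–09:59, 14:15–14:28

07:55–07:59: no overlap with the second set.
09:29–09:59 meets the second set on 09:55–09:59.
11:27–11:40: no overlap with the second set.
12:32–16:15 meets the second set on 14:15–14:28.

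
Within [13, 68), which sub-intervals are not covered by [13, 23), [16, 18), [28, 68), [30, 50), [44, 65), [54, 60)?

After merging, the occupied span is [13, 23), [28, 68).
Uncovered inside [13, 68): [23, 28).

[23, 28)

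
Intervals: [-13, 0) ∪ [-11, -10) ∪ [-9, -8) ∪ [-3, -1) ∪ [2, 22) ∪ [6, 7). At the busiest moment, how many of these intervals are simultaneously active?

2

At -11, 2 of the intervals are simultaneously active.
No point has more.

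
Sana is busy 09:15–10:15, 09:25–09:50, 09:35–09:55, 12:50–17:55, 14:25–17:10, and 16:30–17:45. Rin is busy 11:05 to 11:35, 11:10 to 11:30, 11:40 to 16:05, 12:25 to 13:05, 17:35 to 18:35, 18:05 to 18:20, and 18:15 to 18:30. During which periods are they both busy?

12:50–16:05, 17:35–17:55

A, merged: 09:15–10:15, 12:50–17:55.
B, merged: 11:05–11:35, 11:40–16:05, 17:35–18:35.
09:15–10:15 falls entirely outside B.
12:50–17:55 overlaps B on 12:50–16:05, 17:35–17:55.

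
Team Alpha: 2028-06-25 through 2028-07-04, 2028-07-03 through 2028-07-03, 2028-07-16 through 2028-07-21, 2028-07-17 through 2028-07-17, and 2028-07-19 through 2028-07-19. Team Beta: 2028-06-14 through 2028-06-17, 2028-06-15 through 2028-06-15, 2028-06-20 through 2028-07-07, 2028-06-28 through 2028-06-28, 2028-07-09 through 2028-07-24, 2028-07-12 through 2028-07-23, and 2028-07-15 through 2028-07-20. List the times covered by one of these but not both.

2028-06-14 through 2028-06-17, 2028-06-20 through 2028-06-24, 2028-07-05 through 2028-07-07, 2028-07-09 through 2028-07-15, 2028-07-22 through 2028-07-24

First set merges to 2028-06-25 through 2028-07-04, 2028-07-16 through 2028-07-21.
Second set merges to 2028-06-14 through 2028-06-17, 2028-06-20 through 2028-07-07, 2028-07-09 through 2028-07-24.
Only in the first: none.
Only in the second: 2028-06-14 through 2028-06-17, 2028-06-20 through 2028-06-24, 2028-07-05 through 2028-07-07, 2028-07-09 through 2028-07-15, 2028-07-22 through 2028-07-24.
Together these are the periods covered by exactly one.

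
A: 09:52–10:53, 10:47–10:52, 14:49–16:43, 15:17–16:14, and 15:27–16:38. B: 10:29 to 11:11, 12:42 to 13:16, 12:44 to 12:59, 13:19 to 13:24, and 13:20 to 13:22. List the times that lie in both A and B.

10:29-10:53

First set merges to 09:52-10:53, 14:49-16:43.
Second set merges to 10:29-11:11, 12:42-13:16, 13:19-13:24.
09:52-10:53 meets the second set on 10:29-10:53.
14:49-16:43: no overlap with the second set.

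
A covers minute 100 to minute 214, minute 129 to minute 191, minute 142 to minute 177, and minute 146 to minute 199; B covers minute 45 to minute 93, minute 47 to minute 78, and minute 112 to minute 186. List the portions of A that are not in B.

minute 100 to minute 112, minute 186 to minute 214

Merge the first list: minute 100 to minute 214.
Merge the second list: minute 45 to minute 93, minute 112 to minute 186.
minute 100 to minute 214 with B removed leaves minute 100 to minute 112, minute 186 to minute 214.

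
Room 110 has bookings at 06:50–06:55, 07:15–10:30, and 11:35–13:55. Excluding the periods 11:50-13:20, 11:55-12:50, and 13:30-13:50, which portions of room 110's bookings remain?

Merge the second list: 11:50-13:20, 13:30-13:50.
06:50-06:55: nothing removed.
07:15-10:30: nothing removed.
11:35-13:55 \ B = 11:35-11:50, 13:20-13:30, 13:50-13:55.

06:50-06:55, 07:15-10:30, 11:35-11:50, 13:20-13:30, 13:50-13:55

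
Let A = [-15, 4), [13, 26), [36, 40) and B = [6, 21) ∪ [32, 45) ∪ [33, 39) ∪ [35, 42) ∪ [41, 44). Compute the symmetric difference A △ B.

[-15, 4) ∪ [6, 13) ∪ [21, 26) ∪ [32, 36) ∪ [40, 45)

B, merged: [6, 21), [32, 45).
Only in the first: [-15, 4), [21, 26).
Only in the second: [6, 13), [32, 36), [40, 45).
Together these are the periods covered by exactly one.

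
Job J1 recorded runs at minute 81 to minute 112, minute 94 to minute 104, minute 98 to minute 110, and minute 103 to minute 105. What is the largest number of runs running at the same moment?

4

Walk the sorted start/end points keeping a running depth.
The depth first hits 4 at minute 103.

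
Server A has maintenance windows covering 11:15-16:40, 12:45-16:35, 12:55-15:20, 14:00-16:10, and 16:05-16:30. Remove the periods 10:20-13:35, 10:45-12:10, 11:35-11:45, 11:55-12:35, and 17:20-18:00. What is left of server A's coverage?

Merge the first list: 11:15-16:40.
Merge the second list: 10:20-13:35, 17:20-18:00.
11:15-16:40 with B removed leaves 13:35-16:40.

13:35-16:40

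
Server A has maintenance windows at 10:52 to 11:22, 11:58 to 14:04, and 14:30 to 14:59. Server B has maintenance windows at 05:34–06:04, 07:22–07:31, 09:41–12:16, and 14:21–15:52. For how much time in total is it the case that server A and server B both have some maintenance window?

1 h 17 min

A ∩ B = 10:52–11:22, 11:58–12:16, 14:30–14:59.
Total: 30 min + 18 min + 29 min = 1 h 17 min.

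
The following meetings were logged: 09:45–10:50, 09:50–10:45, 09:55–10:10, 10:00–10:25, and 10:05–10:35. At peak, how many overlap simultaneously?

At 10:05, 5 of the intervals are simultaneously active.
No point has more.

5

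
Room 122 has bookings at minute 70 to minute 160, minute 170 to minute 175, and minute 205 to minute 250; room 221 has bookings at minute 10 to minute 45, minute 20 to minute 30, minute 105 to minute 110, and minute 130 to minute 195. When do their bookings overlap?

minute 105 to minute 110, minute 130 to minute 160, minute 170 to minute 175

Second set merges to minute 10 to minute 45, minute 105 to minute 110, minute 130 to minute 195.
minute 70 to minute 160 ∩ B → minute 105 to minute 110, minute 130 to minute 160.
minute 170 to minute 175 ∩ B → minute 170 to minute 175.
minute 205 to minute 250 meets no B interval.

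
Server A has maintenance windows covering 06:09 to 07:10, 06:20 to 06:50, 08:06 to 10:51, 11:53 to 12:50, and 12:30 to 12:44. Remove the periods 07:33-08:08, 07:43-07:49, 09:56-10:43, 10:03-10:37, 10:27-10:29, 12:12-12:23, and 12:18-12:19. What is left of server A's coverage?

A, merged: 06:09–07:10, 08:06–10:51, 11:53–12:50.
B, merged: 07:33–08:08, 09:56–10:43, 12:12–12:23.
06:09–07:10 is untouched.
08:06–10:51 with B removed leaves 08:08–09:56, 10:43–10:51.
11:53–12:50 with B removed leaves 11:53–12:12, 12:23–12:50.

06:09–07:10, 08:08–09:56, 10:43–10:51, 11:53–12:12, 12:23–12:50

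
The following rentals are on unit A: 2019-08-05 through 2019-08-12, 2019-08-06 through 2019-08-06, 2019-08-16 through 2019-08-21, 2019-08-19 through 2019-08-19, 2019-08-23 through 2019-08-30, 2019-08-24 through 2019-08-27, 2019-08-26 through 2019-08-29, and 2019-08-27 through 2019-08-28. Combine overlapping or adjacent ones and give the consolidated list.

2019-08-05 through 2019-08-12, 2019-08-16 through 2019-08-21, 2019-08-23 through 2019-08-30

2019-08-06 through 2019-08-06 overlaps/touches 2019-08-05 through 2019-08-12 → extend to 2019-08-05 through 2019-08-12.
2019-08-16 through 2019-08-21 is disjoint → start new block.
2019-08-19 through 2019-08-19 overlaps/touches 2019-08-16 through 2019-08-21 → extend to 2019-08-16 through 2019-08-21.
2019-08-23 through 2019-08-30 is disjoint → start new block.
2019-08-24 through 2019-08-27 overlaps/touches 2019-08-23 through 2019-08-30 → extend to 2019-08-23 through 2019-08-30.
2019-08-26 through 2019-08-29 overlaps/touches 2019-08-23 through 2019-08-30 → extend to 2019-08-23 through 2019-08-30.
2019-08-27 through 2019-08-28 overlaps/touches 2019-08-23 through 2019-08-30 → extend to 2019-08-23 through 2019-08-30.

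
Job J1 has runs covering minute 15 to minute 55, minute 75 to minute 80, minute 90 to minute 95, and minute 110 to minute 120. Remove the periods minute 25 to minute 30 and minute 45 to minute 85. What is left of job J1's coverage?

minute 15 to minute 25, minute 30 to minute 45, minute 90 to minute 95, minute 110 to minute 120

minute 15 to minute 55 \ B = minute 15 to minute 25, minute 30 to minute 45.
minute 75 to minute 80: entirely removed.
minute 90 to minute 95: nothing removed.
minute 110 to minute 120: nothing removed.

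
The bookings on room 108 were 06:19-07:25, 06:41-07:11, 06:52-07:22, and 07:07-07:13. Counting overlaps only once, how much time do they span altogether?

1 h 6 min

Merged: 06:19–07:25.
Length: 1 h 6 min.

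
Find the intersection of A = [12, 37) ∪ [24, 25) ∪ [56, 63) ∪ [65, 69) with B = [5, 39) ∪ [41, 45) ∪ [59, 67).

[12, 37) ∪ [59, 63) ∪ [65, 67)

Merge the first list: [12, 37), [56, 63), [65, 69).
[12, 37) overlaps B on [12, 37).
[56, 63) overlaps B on [59, 63).
[65, 69) overlaps B on [65, 67).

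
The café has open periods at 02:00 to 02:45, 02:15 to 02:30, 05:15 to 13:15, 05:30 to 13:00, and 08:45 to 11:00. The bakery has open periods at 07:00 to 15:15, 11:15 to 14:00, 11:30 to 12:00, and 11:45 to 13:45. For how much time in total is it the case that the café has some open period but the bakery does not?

Merge the first list: 02:00–02:45, 05:15–13:15.
Merge the second list: 07:00–15:15.
A \ B = 02:00–02:45, 05:15–07:00.
Total: 45 min + 1 h 45 min = 2 h 30 min.

2 h 30 min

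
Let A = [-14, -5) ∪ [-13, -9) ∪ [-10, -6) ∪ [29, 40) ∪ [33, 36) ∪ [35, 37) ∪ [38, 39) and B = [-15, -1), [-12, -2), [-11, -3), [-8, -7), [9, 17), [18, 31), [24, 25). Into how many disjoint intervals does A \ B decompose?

A, merged: [-14, -5), [29, 40).
B, merged: [-15, -1), [9, 17), [18, 31).
A \ B = [31, 40).
That is 1 disjoint piece.

1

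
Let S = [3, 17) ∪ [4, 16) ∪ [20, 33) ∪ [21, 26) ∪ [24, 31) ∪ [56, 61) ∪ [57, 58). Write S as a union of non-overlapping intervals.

[4, 16) overlaps/touches [3, 17) → extend to [3, 17).
[20, 33) is disjoint → start new block.
[21, 26) overlaps/touches [20, 33) → extend to [20, 33).
[24, 31) overlaps/touches [20, 33) → extend to [20, 33).
[56, 61) is disjoint → start new block.
[57, 58) overlaps/touches [56, 61) → extend to [56, 61).

[3, 17) ∪ [20, 33) ∪ [56, 61)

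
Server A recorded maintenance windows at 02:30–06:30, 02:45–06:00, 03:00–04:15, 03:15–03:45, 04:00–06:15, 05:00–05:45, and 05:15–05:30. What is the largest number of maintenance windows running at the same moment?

At 05:15, 5 of the intervals are simultaneously active.
No point has more.

5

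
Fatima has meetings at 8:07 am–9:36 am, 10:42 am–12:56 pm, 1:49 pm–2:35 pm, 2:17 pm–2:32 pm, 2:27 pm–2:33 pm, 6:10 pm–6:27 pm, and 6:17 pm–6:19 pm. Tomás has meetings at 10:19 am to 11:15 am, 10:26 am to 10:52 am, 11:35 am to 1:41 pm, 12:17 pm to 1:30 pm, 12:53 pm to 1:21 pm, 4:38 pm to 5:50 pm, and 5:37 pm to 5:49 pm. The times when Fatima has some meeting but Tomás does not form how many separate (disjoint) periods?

Merge the first list: 8:07 am–9:36 am, 10:42 am–12:56 pm, 1:49 pm–2:35 pm, 6:10 pm–6:27 pm.
Merge the second list: 10:19 am–11:15 am, 11:35 am–1:41 pm, 4:38 pm–5:50 pm.
A \ B = 8:07 am–9:36 am, 11:15 am–11:35 am, 1:49 pm–2:35 pm, 6:10 pm–6:27 pm.
That is 4 disjoint pieces.

4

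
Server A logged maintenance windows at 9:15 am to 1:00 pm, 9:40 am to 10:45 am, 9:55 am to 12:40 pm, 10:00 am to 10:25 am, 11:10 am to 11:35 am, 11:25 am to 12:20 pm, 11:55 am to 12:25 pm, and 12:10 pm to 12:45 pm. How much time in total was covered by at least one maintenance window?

Merged: 9:15 am–1:00 pm.
Length: 3 h 45 min.

3 h 45 min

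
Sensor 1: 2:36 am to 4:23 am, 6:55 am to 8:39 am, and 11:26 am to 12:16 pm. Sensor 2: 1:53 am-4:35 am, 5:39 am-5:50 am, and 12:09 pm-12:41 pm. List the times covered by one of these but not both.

Only in the first: 6:55 am–8:39 am, 11:26 am–12:09 pm.
Only in the second: 1:53 am–2:36 am, 4:23 am–4:35 am, 5:39 am–5:50 am, 12:16 pm–12:41 pm.
Together these are the periods covered by exactly one.

1:53 am–2:36 am, 4:23 am–4:35 am, 5:39 am–5:50 am, 6:55 am–8:39 am, 11:26 am–12:09 pm, 12:16 pm–12:41 pm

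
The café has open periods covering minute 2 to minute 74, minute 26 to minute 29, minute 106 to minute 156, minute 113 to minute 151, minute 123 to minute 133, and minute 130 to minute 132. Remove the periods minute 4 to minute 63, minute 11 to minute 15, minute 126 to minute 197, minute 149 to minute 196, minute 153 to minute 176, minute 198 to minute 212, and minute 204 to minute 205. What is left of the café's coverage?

Merge the first list: minute 2 to minute 74, minute 106 to minute 156.
Merge the second list: minute 4 to minute 63, minute 126 to minute 197, minute 198 to minute 212.
minute 2 to minute 74 with B removed leaves minute 2 to minute 4, minute 63 to minute 74.
minute 106 to minute 156 with B removed leaves minute 106 to minute 126.

minute 2 to minute 4, minute 63 to minute 74, minute 106 to minute 126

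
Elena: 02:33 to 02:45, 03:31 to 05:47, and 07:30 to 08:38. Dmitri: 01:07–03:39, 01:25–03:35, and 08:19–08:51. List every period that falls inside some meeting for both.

02:33–02:45, 03:31–03:39, 08:19–08:38

Second set merges to 01:07–03:39, 08:19–08:51.
02:33–02:45 ∩ B → 02:33–02:45.
03:31–05:47 ∩ B → 03:31–03:39.
07:30–08:38 ∩ B → 08:19–08:38.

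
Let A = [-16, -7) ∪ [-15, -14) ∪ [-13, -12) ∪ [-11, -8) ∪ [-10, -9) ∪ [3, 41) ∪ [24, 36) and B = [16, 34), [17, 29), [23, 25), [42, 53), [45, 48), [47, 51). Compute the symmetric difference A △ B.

[-16, -7) ∪ [3, 16) ∪ [34, 41) ∪ [42, 53)

First set merges to [-16, -7), [3, 41).
Second set merges to [16, 34), [42, 53).
Only in the first: [-16, -7), [3, 16), [34, 41).
Only in the second: [42, 53).
Together these are the periods covered by exactly one.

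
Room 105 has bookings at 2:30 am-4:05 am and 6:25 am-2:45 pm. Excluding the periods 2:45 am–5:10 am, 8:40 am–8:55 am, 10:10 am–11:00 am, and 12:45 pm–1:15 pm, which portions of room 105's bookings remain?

2:30 am–2:45 am, 6:25 am–8:40 am, 8:55 am–10:10 am, 11:00 am–12:45 pm, 1:15 pm–2:45 pm

2:30 am–4:05 am minus B → 2:30 am–2:45 am.
6:25 am–2:45 pm minus B → 6:25 am–8:40 am, 8:55 am–10:10 am, 11:00 am–12:45 pm, 1:15 pm–2:45 pm.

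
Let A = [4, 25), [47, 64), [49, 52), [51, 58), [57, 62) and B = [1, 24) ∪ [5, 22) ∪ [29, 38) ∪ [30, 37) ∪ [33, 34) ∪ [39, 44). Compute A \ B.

A, merged: [4, 25), [47, 64).
B, merged: [1, 24), [29, 38), [39, 44).
[4, 25) \ B = [24, 25).
[47, 64): nothing removed.

[24, 25) ∪ [47, 64)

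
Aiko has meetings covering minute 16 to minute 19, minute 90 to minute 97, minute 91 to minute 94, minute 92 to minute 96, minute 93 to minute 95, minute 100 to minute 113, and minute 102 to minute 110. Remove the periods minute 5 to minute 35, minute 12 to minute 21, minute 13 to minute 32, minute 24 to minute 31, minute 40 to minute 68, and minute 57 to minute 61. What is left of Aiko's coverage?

minute 90 to minute 97, minute 100 to minute 113

Merge the first list: minute 16 to minute 19, minute 90 to minute 97, minute 100 to minute 113.
Merge the second list: minute 5 to minute 35, minute 40 to minute 68.
minute 16 to minute 19: fully covered by B → removed.
minute 90 to minute 97: no B overlap → unchanged.
minute 100 to minute 113: no B overlap → unchanged.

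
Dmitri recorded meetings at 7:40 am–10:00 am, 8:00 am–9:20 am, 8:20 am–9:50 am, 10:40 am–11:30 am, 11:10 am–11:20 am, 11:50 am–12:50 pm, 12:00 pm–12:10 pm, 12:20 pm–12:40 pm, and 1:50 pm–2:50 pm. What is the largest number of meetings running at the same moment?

3

Sweep endpoints in order; track running count of active intervals.
Peak of 3 reached at 8:20 am.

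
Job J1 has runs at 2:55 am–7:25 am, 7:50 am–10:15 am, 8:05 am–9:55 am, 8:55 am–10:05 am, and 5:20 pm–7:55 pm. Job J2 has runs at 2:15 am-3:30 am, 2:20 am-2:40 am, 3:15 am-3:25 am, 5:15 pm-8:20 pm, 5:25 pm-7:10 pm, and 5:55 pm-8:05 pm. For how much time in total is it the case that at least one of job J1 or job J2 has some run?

First set merges to 2:55 am–7:25 am, 7:50 am–10:15 am, 5:20 pm–7:55 pm.
Second set merges to 2:15 am–3:30 am, 5:15 pm–8:20 pm.
A ∪ B = 2:15 am–7:25 am, 7:50 am–10:15 am, 5:15 pm–8:20 pm.
Total: 5 h 10 min + 2 h 25 min + 3 h 5 min = 10 h 40 min.

10 h 40 min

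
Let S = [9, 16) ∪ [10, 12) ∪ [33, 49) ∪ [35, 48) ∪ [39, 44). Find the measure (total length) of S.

23

Merged: [9, 16), [33, 49).
Lengths: 7 + 16 = 23.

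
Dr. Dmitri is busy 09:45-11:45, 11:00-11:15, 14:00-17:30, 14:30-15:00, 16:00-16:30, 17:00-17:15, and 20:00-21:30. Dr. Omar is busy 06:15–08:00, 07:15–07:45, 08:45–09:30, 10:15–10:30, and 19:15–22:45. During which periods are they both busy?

First set merges to 09:45–11:45, 14:00–17:30, 20:00–21:30.
Second set merges to 06:15–08:00, 08:45–09:30, 10:15–10:30, 19:15–22:45.
09:45–11:45 meets the second set on 10:15–10:30.
14:00–17:30: no overlap with the second set.
20:00–21:30 meets the second set on 20:00–21:30.

10:15–10:30, 20:00–21:30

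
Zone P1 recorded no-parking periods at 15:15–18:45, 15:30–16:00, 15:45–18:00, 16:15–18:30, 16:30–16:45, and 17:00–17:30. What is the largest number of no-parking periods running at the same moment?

4

At 16:30, 4 of the intervals are simultaneously active.
No point has more.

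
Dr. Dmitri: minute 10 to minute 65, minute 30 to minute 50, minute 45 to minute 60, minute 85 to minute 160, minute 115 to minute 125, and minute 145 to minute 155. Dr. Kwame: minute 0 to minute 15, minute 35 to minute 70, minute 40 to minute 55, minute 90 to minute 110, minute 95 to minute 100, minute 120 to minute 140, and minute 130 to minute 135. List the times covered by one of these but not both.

minute 0 to minute 10, minute 15 to minute 35, minute 65 to minute 70, minute 85 to minute 90, minute 110 to minute 120, minute 140 to minute 160

First set merges to minute 10 to minute 65, minute 85 to minute 160.
Second set merges to minute 0 to minute 15, minute 35 to minute 70, minute 90 to minute 110, minute 120 to minute 140.
Only in the first: minute 15 to minute 35, minute 85 to minute 90, minute 110 to minute 120, minute 140 to minute 160.
Only in the second: minute 0 to minute 10, minute 65 to minute 70.
Together these are the periods covered by exactly one.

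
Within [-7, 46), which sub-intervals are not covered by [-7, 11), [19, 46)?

[11, 19)

Covered (merged): [-7, 11), [19, 46).
Gaps within [-7, 46): [11, 19).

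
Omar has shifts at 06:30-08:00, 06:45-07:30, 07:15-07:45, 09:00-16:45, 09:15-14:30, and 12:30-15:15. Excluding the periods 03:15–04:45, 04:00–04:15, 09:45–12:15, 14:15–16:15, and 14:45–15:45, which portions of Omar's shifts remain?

A, merged: 06:30-08:00, 09:00-16:45.
B, merged: 03:15-04:45, 09:45-12:15, 14:15-16:15.
06:30-08:00: nothing removed.
09:00-16:45 \ B = 09:00-09:45, 12:15-14:15, 16:15-16:45.

06:30-08:00, 09:00-09:45, 12:15-14:15, 16:15-16:45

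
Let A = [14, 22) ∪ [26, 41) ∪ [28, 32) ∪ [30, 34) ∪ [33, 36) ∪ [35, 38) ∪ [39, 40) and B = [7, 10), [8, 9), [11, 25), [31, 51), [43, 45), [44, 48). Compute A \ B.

[26, 31)

Merge the first list: [14, 22), [26, 41).
Merge the second list: [7, 10), [11, 25), [31, 51).
[14, 22): entirely removed.
[26, 41) \ B = [26, 31).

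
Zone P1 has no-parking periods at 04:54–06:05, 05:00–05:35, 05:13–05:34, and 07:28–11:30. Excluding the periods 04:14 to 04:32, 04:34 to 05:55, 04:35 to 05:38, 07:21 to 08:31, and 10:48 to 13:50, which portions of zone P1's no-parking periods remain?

First set merges to 04:54-06:05, 07:28-11:30.
Second set merges to 04:14-04:32, 04:34-05:55, 07:21-08:31, 10:48-13:50.
04:54-06:05 with B removed leaves 05:55-06:05.
07:28-11:30 with B removed leaves 08:31-10:48.

05:55-06:05, 08:31-10:48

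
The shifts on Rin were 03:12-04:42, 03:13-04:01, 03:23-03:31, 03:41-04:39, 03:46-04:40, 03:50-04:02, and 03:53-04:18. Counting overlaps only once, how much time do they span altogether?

1 h 30 min

Merged: 03:12–04:42.
Length: 1 h 30 min.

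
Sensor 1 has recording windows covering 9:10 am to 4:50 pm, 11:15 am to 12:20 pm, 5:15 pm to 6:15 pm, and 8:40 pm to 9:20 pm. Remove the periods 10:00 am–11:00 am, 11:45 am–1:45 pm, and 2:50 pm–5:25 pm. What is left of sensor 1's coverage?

Merge the first list: 9:10 am-4:50 pm, 5:15 pm-6:15 pm, 8:40 pm-9:20 pm.
9:10 am-4:50 pm \ B = 9:10 am-10:00 am, 11:00 am-11:45 am, 1:45 pm-2:50 pm.
5:15 pm-6:15 pm \ B = 5:25 pm-6:15 pm.
8:40 pm-9:20 pm: nothing removed.

9:10 am-10:00 am, 11:00 am-11:45 am, 1:45 pm-2:50 pm, 5:25 pm-6:15 pm, 8:40 pm-9:20 pm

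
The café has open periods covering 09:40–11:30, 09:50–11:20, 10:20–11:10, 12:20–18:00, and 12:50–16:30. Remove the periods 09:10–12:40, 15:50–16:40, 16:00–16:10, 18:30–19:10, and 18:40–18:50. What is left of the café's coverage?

Merge the first list: 09:40–11:30, 12:20–18:00.
Merge the second list: 09:10–12:40, 15:50–16:40, 18:30–19:10.
09:40–11:30: entirely removed.
12:20–18:00 \ B = 12:40–15:50, 16:40–18:00.

12:40–15:50, 16:40–18:00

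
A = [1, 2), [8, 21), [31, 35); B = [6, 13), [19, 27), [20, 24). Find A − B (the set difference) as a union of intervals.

B, merged: [6, 13), [19, 27).
[1, 2) is untouched.
[8, 21) with B removed leaves [13, 19).
[31, 35) is untouched.

[1, 2) ∪ [13, 19) ∪ [31, 35)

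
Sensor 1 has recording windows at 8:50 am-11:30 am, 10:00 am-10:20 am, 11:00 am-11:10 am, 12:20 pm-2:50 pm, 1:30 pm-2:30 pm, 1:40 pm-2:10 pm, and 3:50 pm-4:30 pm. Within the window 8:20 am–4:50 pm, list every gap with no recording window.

Covered (merged): 8:50 am–11:30 am, 12:20 pm–2:50 pm, 3:50 pm–4:30 pm.
Uncovered inside 8:20 am–4:50 pm: 8:20 am–8:50 am, 11:30 am–12:20 pm, 2:50 pm–3:50 pm, 4:30 pm–4:50 pm.

8:20 am–8:50 am, 11:30 am–12:20 pm, 2:50 pm–3:50 pm, 4:30 pm–4:50 pm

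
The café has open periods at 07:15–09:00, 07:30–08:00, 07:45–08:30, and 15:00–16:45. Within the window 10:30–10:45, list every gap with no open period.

10:30-10:45

Covered (merged): 07:15-09:00, 15:00-16:45.
Uncovered inside 10:30-10:45: 10:30-10:45.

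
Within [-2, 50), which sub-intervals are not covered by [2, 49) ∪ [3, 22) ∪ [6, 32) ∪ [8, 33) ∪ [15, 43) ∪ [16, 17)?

[-2, 2) ∪ [49, 50)

Covered (merged): [2, 49).
Gaps within [-2, 50): [-2, 2), [49, 50).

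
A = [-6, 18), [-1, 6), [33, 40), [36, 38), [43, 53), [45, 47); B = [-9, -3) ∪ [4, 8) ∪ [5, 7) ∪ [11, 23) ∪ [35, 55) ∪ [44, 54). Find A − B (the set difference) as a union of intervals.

A, merged: [-6, 18), [33, 40), [43, 53).
B, merged: [-9, -3), [4, 8), [11, 23), [35, 55).
[-6, 18) with B removed leaves [-3, 4), [8, 11).
[33, 40) with B removed leaves [33, 35).
[43, 53) lies entirely inside B → drops out.

[-3, 4) ∪ [8, 11) ∪ [33, 35)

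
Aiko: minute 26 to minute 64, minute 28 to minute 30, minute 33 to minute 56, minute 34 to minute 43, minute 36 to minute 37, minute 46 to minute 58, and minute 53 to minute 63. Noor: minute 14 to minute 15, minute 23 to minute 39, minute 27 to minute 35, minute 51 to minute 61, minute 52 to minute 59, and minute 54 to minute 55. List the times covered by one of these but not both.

Merge the first list: minute 26 to minute 64.
Merge the second list: minute 14 to minute 15, minute 23 to minute 39, minute 51 to minute 61.
A but not B: minute 39 to minute 51, minute 61 to minute 64.
B but not A: minute 14 to minute 15, minute 23 to minute 26.
Combining gives A △ B.

minute 14 to minute 15, minute 23 to minute 26, minute 39 to minute 51, minute 61 to minute 64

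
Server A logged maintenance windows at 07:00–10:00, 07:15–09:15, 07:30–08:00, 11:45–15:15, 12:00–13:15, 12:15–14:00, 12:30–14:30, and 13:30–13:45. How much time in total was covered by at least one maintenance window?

6 h 30 min

Merged: 07:00-10:00, 11:45-15:15.
Lengths: 3 h + 3 h 30 min = 6 h 30 min.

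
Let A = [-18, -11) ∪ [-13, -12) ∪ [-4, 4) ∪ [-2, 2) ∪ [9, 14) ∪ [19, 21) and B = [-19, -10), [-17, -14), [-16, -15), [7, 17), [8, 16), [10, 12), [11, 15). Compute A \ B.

[-4, 4) ∪ [19, 21)

First set merges to [-18, -11), [-4, 4), [9, 14), [19, 21).
Second set merges to [-19, -10), [7, 17).
[-18, -11): entirely removed.
[-4, 4): nothing removed.
[9, 14): entirely removed.
[19, 21): nothing removed.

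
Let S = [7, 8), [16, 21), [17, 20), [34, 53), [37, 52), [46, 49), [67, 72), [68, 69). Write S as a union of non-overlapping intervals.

[16, 21) is disjoint → start new block.
[17, 20) overlaps/touches [16, 21) → extend to [16, 21).
[34, 53) is disjoint → start new block.
[37, 52) overlaps/touches [34, 53) → extend to [34, 53).
[46, 49) overlaps/touches [34, 53) → extend to [34, 53).
[67, 72) is disjoint → start new block.
[68, 69) overlaps/touches [67, 72) → extend to [67, 72).

[7, 8) ∪ [16, 21) ∪ [34, 53) ∪ [67, 72)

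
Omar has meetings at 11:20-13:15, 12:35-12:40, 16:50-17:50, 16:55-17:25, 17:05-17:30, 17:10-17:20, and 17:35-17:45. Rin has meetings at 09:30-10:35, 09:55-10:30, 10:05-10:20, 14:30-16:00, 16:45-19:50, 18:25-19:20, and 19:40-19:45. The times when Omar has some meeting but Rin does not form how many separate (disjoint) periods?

Merge the first list: 11:20–13:15, 16:50–17:50.
Merge the second list: 09:30–10:35, 14:30–16:00, 16:45–19:50.
A \ B = 11:20–13:15.
That is 1 disjoint piece.

1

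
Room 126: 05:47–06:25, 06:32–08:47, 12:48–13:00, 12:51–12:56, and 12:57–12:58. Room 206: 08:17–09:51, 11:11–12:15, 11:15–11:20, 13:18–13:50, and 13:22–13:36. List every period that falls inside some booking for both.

A, merged: 05:47–06:25, 06:32–08:47, 12:48–13:00.
B, merged: 08:17–09:51, 11:11–12:15, 13:18–13:50.
05:47–06:25: no overlap with the second set.
06:32–08:47 meets the second set on 08:17–08:47.
12:48–13:00: no overlap with the second set.

08:17–08:47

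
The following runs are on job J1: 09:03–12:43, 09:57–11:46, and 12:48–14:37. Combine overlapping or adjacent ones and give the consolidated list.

09:03–12:43, 12:48–14:37

09:57–11:46 overlaps/touches 09:03–12:43 → extend to 09:03–12:43.
12:48–14:37 is disjoint → start new block.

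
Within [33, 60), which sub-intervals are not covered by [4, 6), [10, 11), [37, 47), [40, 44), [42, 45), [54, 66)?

[33, 37) ∪ [47, 54)

Covered (merged): [4, 6), [10, 11), [37, 47), [54, 66).
Complement within [33, 60): [33, 37), [47, 54).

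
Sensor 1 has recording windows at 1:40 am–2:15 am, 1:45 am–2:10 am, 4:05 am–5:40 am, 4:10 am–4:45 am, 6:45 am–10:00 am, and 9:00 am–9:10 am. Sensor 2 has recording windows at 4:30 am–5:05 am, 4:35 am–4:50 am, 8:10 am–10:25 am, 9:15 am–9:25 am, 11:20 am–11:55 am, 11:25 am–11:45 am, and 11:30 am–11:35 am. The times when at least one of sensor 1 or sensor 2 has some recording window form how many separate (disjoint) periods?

A, merged: 1:40 am-2:15 am, 4:05 am-5:40 am, 6:45 am-10:00 am.
B, merged: 4:30 am-5:05 am, 8:10 am-10:25 am, 11:20 am-11:55 am.
A ∪ B = 1:40 am-2:15 am, 4:05 am-5:40 am, 6:45 am-10:25 am, 11:20 am-11:55 am.
That is 4 disjoint pieces.

4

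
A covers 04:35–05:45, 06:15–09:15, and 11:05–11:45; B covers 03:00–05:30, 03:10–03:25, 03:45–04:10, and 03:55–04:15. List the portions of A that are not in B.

05:30-05:45, 06:15-09:15, 11:05-11:45

Second set merges to 03:00-05:30.
04:35-05:45 with B removed leaves 05:30-05:45.
06:15-09:15 is untouched.
11:05-11:45 is untouched.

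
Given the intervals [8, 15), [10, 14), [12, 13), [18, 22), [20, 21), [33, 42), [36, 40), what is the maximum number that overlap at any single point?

Sweep endpoints in order; track running count of active intervals.
Peak of 3 reached at 12.

3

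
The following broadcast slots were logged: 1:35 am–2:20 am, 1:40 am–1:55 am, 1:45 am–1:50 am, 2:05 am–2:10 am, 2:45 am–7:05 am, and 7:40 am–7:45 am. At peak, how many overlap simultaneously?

3

Walk the sorted start/end points keeping a running depth.
The depth first hits 3 at 1:45 am.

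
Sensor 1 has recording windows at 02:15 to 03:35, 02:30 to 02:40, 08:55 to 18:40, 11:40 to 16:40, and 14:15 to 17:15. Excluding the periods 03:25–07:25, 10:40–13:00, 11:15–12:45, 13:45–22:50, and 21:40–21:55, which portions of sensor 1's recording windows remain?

02:15-03:25, 08:55-10:40, 13:00-13:45

A, merged: 02:15-03:35, 08:55-18:40.
B, merged: 03:25-07:25, 10:40-13:00, 13:45-22:50.
02:15-03:35 with B removed leaves 02:15-03:25.
08:55-18:40 with B removed leaves 08:55-10:40, 13:00-13:45.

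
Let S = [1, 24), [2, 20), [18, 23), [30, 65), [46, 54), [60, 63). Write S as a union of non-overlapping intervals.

[2, 20) overlaps/touches [1, 24) → extend to [1, 24).
[18, 23) overlaps/touches [1, 24) → extend to [1, 24).
[30, 65) is disjoint → start new block.
[46, 54) overlaps/touches [30, 65) → extend to [30, 65).
[60, 63) overlaps/touches [30, 65) → extend to [30, 65).

[1, 24) ∪ [30, 65)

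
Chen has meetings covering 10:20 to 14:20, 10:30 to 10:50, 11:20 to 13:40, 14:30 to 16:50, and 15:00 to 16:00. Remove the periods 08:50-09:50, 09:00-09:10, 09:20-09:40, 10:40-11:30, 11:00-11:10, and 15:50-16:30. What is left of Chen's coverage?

First set merges to 10:20–14:20, 14:30–16:50.
Second set merges to 08:50–09:50, 10:40–11:30, 15:50–16:30.
10:20–14:20 \ B = 10:20–10:40, 11:30–14:20.
14:30–16:50 \ B = 14:30–15:50, 16:30–16:50.

10:20–10:40, 11:30–14:20, 14:30–15:50, 16:30–16:50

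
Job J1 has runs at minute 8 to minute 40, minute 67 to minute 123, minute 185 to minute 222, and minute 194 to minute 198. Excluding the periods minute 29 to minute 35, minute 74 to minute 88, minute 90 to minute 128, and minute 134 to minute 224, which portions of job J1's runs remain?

Merge the first list: minute 8 to minute 40, minute 67 to minute 123, minute 185 to minute 222.
minute 8 to minute 40 with B removed leaves minute 8 to minute 29, minute 35 to minute 40.
minute 67 to minute 123 with B removed leaves minute 67 to minute 74, minute 88 to minute 90.
minute 185 to minute 222 lies entirely inside B → drops out.

minute 8 to minute 29, minute 35 to minute 40, minute 67 to minute 74, minute 88 to minute 90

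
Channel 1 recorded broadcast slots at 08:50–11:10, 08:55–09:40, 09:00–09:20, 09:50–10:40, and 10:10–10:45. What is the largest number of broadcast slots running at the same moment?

Sweep endpoints in order; track running count of active intervals.
Peak of 3 reached at 09:00.

3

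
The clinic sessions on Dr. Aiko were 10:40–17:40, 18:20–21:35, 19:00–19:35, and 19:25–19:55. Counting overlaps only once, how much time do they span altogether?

Merged: 10:40–17:40, 18:20–21:35.
Lengths: 7 h + 3 h 15 min = 10 h 15 min.

10 h 15 min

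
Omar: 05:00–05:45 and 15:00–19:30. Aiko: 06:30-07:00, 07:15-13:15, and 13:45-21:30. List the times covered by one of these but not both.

A but not B: 05:00-05:45.
B but not A: 06:30-07:00, 07:15-13:15, 13:45-15:00, 19:30-21:30.
Combining gives A △ B.

05:00-05:45, 06:30-07:00, 07:15-13:15, 13:45-15:00, 19:30-21:30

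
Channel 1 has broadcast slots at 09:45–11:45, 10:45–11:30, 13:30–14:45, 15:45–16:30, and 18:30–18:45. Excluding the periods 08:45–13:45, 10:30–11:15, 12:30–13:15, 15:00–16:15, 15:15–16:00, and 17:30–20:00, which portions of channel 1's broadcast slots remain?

A, merged: 09:45-11:45, 13:30-14:45, 15:45-16:30, 18:30-18:45.
B, merged: 08:45-13:45, 15:00-16:15, 17:30-20:00.
09:45-11:45: entirely removed.
13:30-14:45 \ B = 13:45-14:45.
15:45-16:30 \ B = 16:15-16:30.
18:30-18:45: entirely removed.

13:45-14:45, 16:15-16:30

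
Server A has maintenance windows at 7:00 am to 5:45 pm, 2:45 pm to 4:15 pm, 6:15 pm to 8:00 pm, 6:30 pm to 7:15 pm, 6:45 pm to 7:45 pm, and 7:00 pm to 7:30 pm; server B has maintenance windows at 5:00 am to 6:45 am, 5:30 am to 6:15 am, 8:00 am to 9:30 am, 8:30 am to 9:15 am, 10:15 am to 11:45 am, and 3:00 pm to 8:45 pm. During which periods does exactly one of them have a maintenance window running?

Merge the first list: 7:00 am–5:45 pm, 6:15 pm–8:00 pm.
Merge the second list: 5:00 am–6:45 am, 8:00 am–9:30 am, 10:15 am–11:45 am, 3:00 pm–8:45 pm.
A \ B = 7:00 am–8:00 am, 9:30 am–10:15 am, 11:45 am–3:00 pm.
B \ A = 5:00 am–6:45 am, 5:45 pm–6:15 pm, 8:00 pm–8:45 pm.
Union of the two gives the symmetric difference.

5:00 am–6:45 am, 7:00 am–8:00 am, 9:30 am–10:15 am, 11:45 am–3:00 pm, 5:45 pm–6:15 pm, 8:00 pm–8:45 pm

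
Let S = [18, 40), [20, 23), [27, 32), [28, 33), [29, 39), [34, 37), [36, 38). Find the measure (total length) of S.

22

Merged: [18, 40).
Length: 22.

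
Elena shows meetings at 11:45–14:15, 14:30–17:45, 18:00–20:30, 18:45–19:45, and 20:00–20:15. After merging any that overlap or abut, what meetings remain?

14:30–17:45 is disjoint → start new block.
18:00–20:30 is disjoint → start new block.
18:45–19:45 overlaps/touches 18:00–20:30 → extend to 18:00–20:30.
20:00–20:15 overlaps/touches 18:00–20:30 → extend to 18:00–20:30.

11:45–14:15, 14:30–17:45, 18:00–20:30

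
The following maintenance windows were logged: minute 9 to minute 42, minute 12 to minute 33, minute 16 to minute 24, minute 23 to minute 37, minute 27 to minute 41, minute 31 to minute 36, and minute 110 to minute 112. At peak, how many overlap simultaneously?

5

At minute 31, 5 of the intervals are simultaneously active.
No point has more.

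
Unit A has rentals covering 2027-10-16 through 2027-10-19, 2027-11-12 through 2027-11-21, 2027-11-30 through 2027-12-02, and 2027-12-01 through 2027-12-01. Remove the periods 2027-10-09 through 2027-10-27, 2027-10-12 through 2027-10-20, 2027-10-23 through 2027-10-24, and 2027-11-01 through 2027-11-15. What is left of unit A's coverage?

A, merged: 2027-10-16 through 2027-10-19, 2027-11-12 through 2027-11-21, 2027-11-30 through 2027-12-02.
B, merged: 2027-10-09 through 2027-10-27, 2027-11-01 through 2027-11-15.
2027-10-16 through 2027-10-19: entirely removed.
2027-11-12 through 2027-11-21 \ B = 2027-11-16 through 2027-11-21.
2027-11-30 through 2027-12-02: nothing removed.

2027-11-16 through 2027-11-21, 2027-11-30 through 2027-12-02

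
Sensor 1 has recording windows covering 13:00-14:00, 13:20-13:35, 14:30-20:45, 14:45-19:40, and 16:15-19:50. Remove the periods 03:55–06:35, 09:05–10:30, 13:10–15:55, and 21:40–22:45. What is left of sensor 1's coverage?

Merge the first list: 13:00-14:00, 14:30-20:45.
13:00-14:00 minus B → 13:00-13:10.
14:30-20:45 minus B → 15:55-20:45.

13:00-13:10, 15:55-20:45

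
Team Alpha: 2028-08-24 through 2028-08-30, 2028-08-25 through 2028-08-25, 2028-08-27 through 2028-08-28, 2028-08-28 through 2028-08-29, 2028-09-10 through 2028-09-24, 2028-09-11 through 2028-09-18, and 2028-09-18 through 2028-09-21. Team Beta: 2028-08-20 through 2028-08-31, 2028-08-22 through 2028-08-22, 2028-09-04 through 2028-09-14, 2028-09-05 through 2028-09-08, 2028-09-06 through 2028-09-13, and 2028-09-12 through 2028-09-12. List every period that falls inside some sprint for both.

A, merged: 2028-08-24 through 2028-08-30, 2028-09-10 through 2028-09-24.
B, merged: 2028-08-20 through 2028-08-31, 2028-09-04 through 2028-09-14.
2028-08-24 through 2028-08-30 ∩ B → 2028-08-24 through 2028-08-30.
2028-09-10 through 2028-09-24 ∩ B → 2028-09-10 through 2028-09-14.

2028-08-24 through 2028-08-30, 2028-09-10 through 2028-09-14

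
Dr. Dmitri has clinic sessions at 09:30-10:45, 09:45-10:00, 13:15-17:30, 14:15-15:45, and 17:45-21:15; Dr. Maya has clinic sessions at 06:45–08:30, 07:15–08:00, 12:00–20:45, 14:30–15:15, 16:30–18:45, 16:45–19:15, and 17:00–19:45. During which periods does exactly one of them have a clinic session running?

06:45-08:30, 09:30-10:45, 12:00-13:15, 17:30-17:45, 20:45-21:15

First set merges to 09:30-10:45, 13:15-17:30, 17:45-21:15.
Second set merges to 06:45-08:30, 12:00-20:45.
Only in the first: 09:30-10:45, 20:45-21:15.
Only in the second: 06:45-08:30, 12:00-13:15, 17:30-17:45.
Together these are the periods covered by exactly one.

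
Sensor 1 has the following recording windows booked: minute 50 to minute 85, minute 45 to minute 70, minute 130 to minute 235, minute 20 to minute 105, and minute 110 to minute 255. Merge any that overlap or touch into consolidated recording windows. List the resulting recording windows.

minute 20 to minute 105, minute 110 to minute 255

Sort by start: minute 20 to minute 105, minute 45 to minute 70, minute 50 to minute 85, minute 110 to minute 255, minute 130 to minute 235.
minute 45 to minute 70 overlaps/touches minute 20 to minute 105 → extend to minute 20 to minute 105.
minute 50 to minute 85 overlaps/touches minute 20 to minute 105 → extend to minute 20 to minute 105.
minute 110 to minute 255 is disjoint → start new block.
minute 130 to minute 235 overlaps/touches minute 110 to minute 255 → extend to minute 110 to minute 255.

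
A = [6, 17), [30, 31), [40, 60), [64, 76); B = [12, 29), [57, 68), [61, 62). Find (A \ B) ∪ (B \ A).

[6, 12) ∪ [17, 29) ∪ [30, 31) ∪ [40, 57) ∪ [60, 64) ∪ [68, 76)

B, merged: [12, 29), [57, 68).
Only in the first: [6, 12), [30, 31), [40, 57), [68, 76).
Only in the second: [17, 29), [60, 64).
Together these are the periods covered by exactly one.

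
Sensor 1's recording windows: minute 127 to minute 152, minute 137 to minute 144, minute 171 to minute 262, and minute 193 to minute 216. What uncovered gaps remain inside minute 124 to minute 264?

The merged coverage is minute 127 to minute 152, minute 171 to minute 262.
Uncovered inside minute 124 to minute 264: minute 124 to minute 127, minute 152 to minute 171, minute 262 to minute 264.

minute 124 to minute 127, minute 152 to minute 171, minute 262 to minute 264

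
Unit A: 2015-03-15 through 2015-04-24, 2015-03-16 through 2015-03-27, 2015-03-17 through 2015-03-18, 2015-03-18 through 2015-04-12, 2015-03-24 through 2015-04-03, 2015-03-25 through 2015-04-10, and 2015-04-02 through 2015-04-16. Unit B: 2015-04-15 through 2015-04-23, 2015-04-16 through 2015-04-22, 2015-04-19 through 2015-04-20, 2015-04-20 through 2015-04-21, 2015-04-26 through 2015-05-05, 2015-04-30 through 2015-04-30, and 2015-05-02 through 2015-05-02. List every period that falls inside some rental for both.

Merge the first list: 2015-03-15 through 2015-04-24.
Merge the second list: 2015-04-15 through 2015-04-23, 2015-04-26 through 2015-05-05.
2015-03-15 through 2015-04-24 meets the second set on 2015-04-15 through 2015-04-23.

2015-04-15 through 2015-04-23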